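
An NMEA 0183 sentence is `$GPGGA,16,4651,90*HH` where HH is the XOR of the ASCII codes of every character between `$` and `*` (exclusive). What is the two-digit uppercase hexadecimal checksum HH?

72

XOR the ASCII codes of the payload characters:
  'G' = 0x47 → acc = 0x47
  'P' = 0x50 → acc = 0x17
  'G' = 0x47 → acc = 0x50
  'G' = 0x47 → acc = 0x17
  'A' = 0x41 → acc = 0x56
  ',' = 0x2C → acc = 0x7A
  '1' = 0x31 → acc = 0x4B
  '6' = 0x36 → acc = 0x7D
  ',' = 0x2C → acc = 0x51
  '4' = 0x34 → acc = 0x65
  '6' = 0x36 → acc = 0x53
  '5' = 0x35 → acc = 0x66
  '1' = 0x31 → acc = 0x57
  ',' = 0x2C → acc = 0x7B
  '9' = 0x39 → acc = 0x42
  '0' = 0x30 → acc = 0x72
Checksum = 0x72.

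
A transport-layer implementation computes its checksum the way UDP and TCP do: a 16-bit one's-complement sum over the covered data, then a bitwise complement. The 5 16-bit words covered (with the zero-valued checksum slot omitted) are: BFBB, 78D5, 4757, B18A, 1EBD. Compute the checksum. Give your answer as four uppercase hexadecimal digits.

One's-complement addition (fold any carry out of bit 15 back into bit 0):
  0xBFBB + 0x78D5 = 0x13890 → wrap carry → 0x3891
  0x3891 + 0x4757 = 0x07FE8
  0x7FE8 + 0xB18A = 0x13172 → wrap carry → 0x3173
  0x3173 + 0x1EBD = 0x05030
One's-complement sum = 0x5030.
Checksum = ~0x5030 & 0xFFFF = 0xAFCF.

AFCF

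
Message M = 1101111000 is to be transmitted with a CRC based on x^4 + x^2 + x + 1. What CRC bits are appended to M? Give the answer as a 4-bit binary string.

Append 4 zeros: 11011110000000. Divide by 10111 (XOR where the leading bit is 1):
  pos 0: 11011 XOR 10111 = 01100
  pos 1: 11001 XOR 10111 = 01110
  pos 2: 11101 XOR 10111 = 01010
  pos 3: 10100 XOR 10111 = 00011
  pos 6: 11000 XOR 10111 = 01111
  pos 7: 11110 XOR 10111 = 01001
  pos 8: 10010 XOR 10111 = 00101
Remainder (last 4 bits) = 1010. This is the CRC / FCS.

1010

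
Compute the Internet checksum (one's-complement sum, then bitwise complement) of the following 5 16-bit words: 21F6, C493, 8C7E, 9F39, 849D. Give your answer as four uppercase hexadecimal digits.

One's-complement addition (fold any carry out of bit 15 back into bit 0):
  0x21F6 + 0xC493 = 0x0E689
  0xE689 + 0x8C7E = 0x17307 → wrap carry → 0x7308
  0x7308 + 0x9F39 = 0x11241 → wrap carry → 0x1242
  0x1242 + 0x849D = 0x096DF
One's-complement sum = 0x96DF.
Checksum = ~0x96DF & 0xFFFF = 0x6920.

6920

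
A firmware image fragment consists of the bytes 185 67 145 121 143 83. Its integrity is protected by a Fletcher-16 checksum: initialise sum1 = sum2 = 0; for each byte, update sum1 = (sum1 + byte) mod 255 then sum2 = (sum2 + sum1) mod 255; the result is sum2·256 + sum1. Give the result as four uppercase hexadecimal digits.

CFEA

Running sums (mod 255):
  after byte 0 (185): sum1=185, sum2=185
  after byte 1 (67): sum1=252, sum2=182
  after byte 2 (145): sum1=142, sum2=69
  after byte 3 (121): sum1=8, sum2=77
  after byte 4 (143): sum1=151, sum2=228
  after byte 5 (83): sum1=234, sum2=207
Checksum = sum2·256 + sum1 = 207·256 + 234 = 53226 = 0xCFEA.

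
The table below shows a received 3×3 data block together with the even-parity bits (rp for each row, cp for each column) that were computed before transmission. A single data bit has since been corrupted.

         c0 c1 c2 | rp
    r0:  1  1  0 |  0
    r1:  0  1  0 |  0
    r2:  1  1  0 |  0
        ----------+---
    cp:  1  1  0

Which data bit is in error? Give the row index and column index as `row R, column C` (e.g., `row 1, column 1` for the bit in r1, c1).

Recompute each row's even parity and compare to rp:
  r0: data parity 0, sent rp 0 → ok
  r1: data parity 1, sent rp 0 → mismatch
  r2: data parity 0, sent rp 0 → ok
Recompute each column's even parity and compare to cp:
  c0: data parity 0, sent cp 1 → mismatch
  c1: data parity 1, sent cp 1 → ok
  c2: data parity 0, sent cp 0 → ok
Exactly one row (r1) and one column (c0) fail → the flipped bit is at their intersection.

row 1, column 0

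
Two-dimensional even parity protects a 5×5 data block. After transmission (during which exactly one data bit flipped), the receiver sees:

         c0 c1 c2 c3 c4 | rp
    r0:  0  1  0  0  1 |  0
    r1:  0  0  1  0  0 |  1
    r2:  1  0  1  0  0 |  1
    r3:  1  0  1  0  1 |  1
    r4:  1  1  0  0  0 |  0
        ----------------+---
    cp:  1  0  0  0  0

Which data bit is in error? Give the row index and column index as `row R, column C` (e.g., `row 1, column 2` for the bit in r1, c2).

Recompute each row's even parity and compare to rp:
  r0: data parity 0, sent rp 0 → ok
  r1: data parity 1, sent rp 1 → ok
  r2: data parity 0, sent rp 1 → mismatch
  r3: data parity 1, sent rp 1 → ok
  r4: data parity 0, sent rp 0 → ok
Recompute each column's even parity and compare to cp:
  c0: data parity 1, sent cp 1 → ok
  c1: data parity 0, sent cp 0 → ok
  c2: data parity 1, sent cp 0 → mismatch
  c3: data parity 0, sent cp 0 → ok
  c4: data parity 0, sent cp 0 → ok
Exactly one row (r2) and one column (c2) fail → the flipped bit is at their intersection.

row 2, column 2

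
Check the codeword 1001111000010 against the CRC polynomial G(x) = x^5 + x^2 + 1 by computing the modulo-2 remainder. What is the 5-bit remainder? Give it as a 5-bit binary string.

Modulo-2 division of 1001111000010 by 100101:
  pos 0: 100111 XOR 100101 = 000010
  pos 4: 101000 XOR 100101 = 001101
  pos 6: 110101 XOR 100101 = 010000
  pos 7: 100000 XOR 100101 = 000101
Remainder = 00101 (nonzero — an error is detected).

00101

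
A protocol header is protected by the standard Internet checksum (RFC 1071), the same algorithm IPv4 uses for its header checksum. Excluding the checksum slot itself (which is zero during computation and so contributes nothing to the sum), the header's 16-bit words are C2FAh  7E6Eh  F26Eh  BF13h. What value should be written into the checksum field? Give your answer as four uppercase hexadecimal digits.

One's-complement addition (fold any carry out of bit 15 back into bit 0):
  0xC2FA + 0x7E6E = 0x14168 → wrap carry → 0x4169
  0x4169 + 0xF26E = 0x133D7 → wrap carry → 0x33D8
  0x33D8 + 0xBF13 = 0x0F2EB
One's-complement sum = 0xF2EB.
Checksum = ~0xF2EB & 0xFFFF = 0x0D14.

0D14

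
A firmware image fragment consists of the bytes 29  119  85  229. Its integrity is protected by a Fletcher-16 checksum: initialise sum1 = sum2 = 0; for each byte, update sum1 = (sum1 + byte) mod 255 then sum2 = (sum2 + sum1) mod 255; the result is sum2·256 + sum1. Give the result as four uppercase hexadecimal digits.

6BCF

Running sums (mod 255):
  after byte 0 (29): sum1=29, sum2=29
  after byte 1 (119): sum1=148, sum2=177
  after byte 2 (85): sum1=233, sum2=155
  after byte 3 (229): sum1=207, sum2=107
Checksum = sum2·256 + sum1 = 107·256 + 207 = 27599 = 0x6BCF.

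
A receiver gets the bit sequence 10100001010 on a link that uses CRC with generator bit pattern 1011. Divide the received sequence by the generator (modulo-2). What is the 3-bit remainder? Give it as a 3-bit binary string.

000

Modulo-2 division of 10100001010 by 1011:
  pos 0: 1010 XOR 1011 = 0001
  pos 3: 1000 XOR 1011 = 0011
  pos 5: 1110 XOR 1011 = 0101
  pos 6: 1011 XOR 1011 = 0000
Remainder = 000 (zero — the frame passes the CRC check).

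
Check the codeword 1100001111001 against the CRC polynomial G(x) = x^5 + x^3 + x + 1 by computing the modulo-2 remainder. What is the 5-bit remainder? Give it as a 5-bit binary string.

Modulo-2 division of 1100001111001 by 101011:
  pos 0: 110000 XOR 101011 = 011011
  pos 1: 110111 XOR 101011 = 011100
  pos 2: 111001 XOR 101011 = 010010
  pos 3: 100101 XOR 101011 = 001110
  pos 5: 111010 XOR 101011 = 010001
  pos 6: 100010 XOR 101011 = 001001
Remainder = 10011 (nonzero — an error is detected).

10011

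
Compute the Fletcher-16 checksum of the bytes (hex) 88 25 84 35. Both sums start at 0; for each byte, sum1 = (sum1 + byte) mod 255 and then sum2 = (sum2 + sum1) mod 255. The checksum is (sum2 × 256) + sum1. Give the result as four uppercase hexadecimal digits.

Running sums (mod 255):
  after byte 0 (88): sum1=136, sum2=136
  after byte 1 (25): sum1=173, sum2=54
  after byte 2 (84): sum1=50, sum2=104
  after byte 3 (35): sum1=103, sum2=207
Checksum = sum2·256 + sum1 = 207·256 + 103 = 53095 = 0xCF67.

CF67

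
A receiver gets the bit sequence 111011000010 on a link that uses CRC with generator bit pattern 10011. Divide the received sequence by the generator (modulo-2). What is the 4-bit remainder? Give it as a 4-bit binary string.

0110

Modulo-2 division of 111011000010 by 10011:
  pos 0: 11101 XOR 10011 = 01110
  pos 1: 11101 XOR 10011 = 01110
  pos 2: 11100 XOR 10011 = 01111
  pos 3: 11110 XOR 10011 = 01101
  pos 4: 11010 XOR 10011 = 01001
  pos 5: 10010 XOR 10011 = 00001
Remainder = 0110 (nonzero — an error is detected).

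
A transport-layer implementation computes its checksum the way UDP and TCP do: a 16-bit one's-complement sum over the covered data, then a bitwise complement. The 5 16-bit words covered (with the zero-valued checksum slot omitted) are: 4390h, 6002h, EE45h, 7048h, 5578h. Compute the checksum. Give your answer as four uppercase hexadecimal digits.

A866

One's-complement addition (fold any carry out of bit 15 back into bit 0):
  0x4390 + 0x6002 = 0x0A392
  0xA392 + 0xEE45 = 0x191D7 → wrap carry → 0x91D8
  0x91D8 + 0x7048 = 0x10220 → wrap carry → 0x0221
  0x0221 + 0x5578 = 0x05799
One's-complement sum = 0x5799.
Checksum = ~0x5799 & 0xFFFF = 0xA866.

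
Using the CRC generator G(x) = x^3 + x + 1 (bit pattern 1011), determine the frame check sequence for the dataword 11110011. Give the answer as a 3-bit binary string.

001

Append 3 zeros: 11110011000. Divide by 1011 (XOR where the leading bit is 1):
  pos 0: 1111 XOR 1011 = 0100
  pos 1: 1000 XOR 1011 = 0011
  pos 3: 1101 XOR 1011 = 0110
  pos 4: 1101 XOR 1011 = 0110
  pos 5: 1100 XOR 1011 = 0111
  pos 6: 1110 XOR 1011 = 0101
  pos 7: 1010 XOR 1011 = 0001
Remainder (last 3 bits) = 001. This is the CRC / FCS.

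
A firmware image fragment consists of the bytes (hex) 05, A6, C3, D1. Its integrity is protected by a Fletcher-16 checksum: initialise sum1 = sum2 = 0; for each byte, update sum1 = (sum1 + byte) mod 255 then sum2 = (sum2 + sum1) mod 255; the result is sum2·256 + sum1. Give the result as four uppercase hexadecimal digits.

Running sums (mod 255):
  after byte 0 (05): sum1=5, sum2=5
  after byte 1 (A6): sum1=171, sum2=176
  after byte 2 (C3): sum1=111, sum2=32
  after byte 3 (D1): sum1=65, sum2=97
Checksum = sum2·256 + sum1 = 97·256 + 65 = 24897 = 0x6141.

6141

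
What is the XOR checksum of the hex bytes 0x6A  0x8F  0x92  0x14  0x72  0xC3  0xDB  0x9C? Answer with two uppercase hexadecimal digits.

XOR the bytes together:
  start with 0x6A
  0x6A ⊕ 0x8F = 0xE5
  0xE5 ⊕ 0x92 = 0x77
  0x77 ⊕ 0x14 = 0x63
  0x63 ⊕ 0x72 = 0x11
  0x11 ⊕ 0xC3 = 0xD2
  0xD2 ⊕ 0xDB = 0x09
  0x09 ⊕ 0x9C = 0x95

95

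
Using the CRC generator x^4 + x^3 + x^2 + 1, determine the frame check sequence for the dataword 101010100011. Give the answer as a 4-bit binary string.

Append 4 zeros: 1010101000110000. Divide by 11101 (XOR where the leading bit is 1):
  pos 0: 10101 XOR 11101 = 01000
  pos 1: 10000 XOR 11101 = 01101
  pos 2: 11011 XOR 11101 = 00110
  pos 4: 11000 XOR 11101 = 00101
  pos 6: 10101 XOR 11101 = 01000
  pos 7: 10001 XOR 11101 = 01100
  pos 8: 11000 XOR 11101 = 00101
  pos 10: 10100 XOR 11101 = 01001
  pos 11: 10010 XOR 11101 = 01111
Remainder (last 4 bits) = 1111. This is the CRC / FCS.

1111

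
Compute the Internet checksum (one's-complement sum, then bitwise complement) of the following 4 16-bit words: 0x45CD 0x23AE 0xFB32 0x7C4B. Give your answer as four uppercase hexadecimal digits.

1F06

One's-complement addition (fold any carry out of bit 15 back into bit 0):
  0x45CD + 0x23AE = 0x0697B
  0x697B + 0xFB32 = 0x164AD → wrap carry → 0x64AE
  0x64AE + 0x7C4B = 0x0E0F9
One's-complement sum = 0xE0F9.
Checksum = ~0xE0F9 & 0xFFFF = 0x1F06.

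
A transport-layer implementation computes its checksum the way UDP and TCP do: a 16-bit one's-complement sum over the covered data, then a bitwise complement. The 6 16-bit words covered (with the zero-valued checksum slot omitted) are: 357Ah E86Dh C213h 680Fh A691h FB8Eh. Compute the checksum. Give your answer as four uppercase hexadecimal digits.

15D4

One's-complement addition (fold any carry out of bit 15 back into bit 0):
  0x357A + 0xE86D = 0x11DE7 → wrap carry → 0x1DE8
  0x1DE8 + 0xC213 = 0x0DFFB
  0xDFFB + 0x680F = 0x1480A → wrap carry → 0x480B
  0x480B + 0xA691 = 0x0EE9C
  0xEE9C + 0xFB8E = 0x1EA2A → wrap carry → 0xEA2B
One's-complement sum = 0xEA2B.
Checksum = ~0xEA2B & 0xFFFF = 0x15D4.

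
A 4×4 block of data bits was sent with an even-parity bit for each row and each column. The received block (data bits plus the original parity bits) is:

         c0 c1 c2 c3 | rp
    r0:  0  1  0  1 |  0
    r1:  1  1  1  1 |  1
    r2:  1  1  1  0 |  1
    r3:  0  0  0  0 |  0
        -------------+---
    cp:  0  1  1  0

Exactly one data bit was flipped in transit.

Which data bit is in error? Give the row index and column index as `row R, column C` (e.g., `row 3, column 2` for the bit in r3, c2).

Recompute each row's even parity and compare to rp:
  r0: data parity 0, sent rp 0 → ok
  r1: data parity 0, sent rp 1 → mismatch
  r2: data parity 1, sent rp 1 → ok
  r3: data parity 0, sent rp 0 → ok
Recompute each column's even parity and compare to cp:
  c0: data parity 0, sent cp 0 → ok
  c1: data parity 1, sent cp 1 → ok
  c2: data parity 0, sent cp 1 → mismatch
  c3: data parity 0, sent cp 0 → ok
Exactly one row (r1) and one column (c2) fail → the flipped bit is at their intersection.

row 1, column 2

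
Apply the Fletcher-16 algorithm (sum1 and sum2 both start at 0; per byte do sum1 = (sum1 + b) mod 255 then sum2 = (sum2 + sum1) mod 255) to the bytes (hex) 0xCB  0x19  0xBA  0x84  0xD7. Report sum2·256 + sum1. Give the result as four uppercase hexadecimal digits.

70FB

Running sums (mod 255):
  after byte 0 (0xCB): sum1=203, sum2=203
  after byte 1 (0x19): sum1=228, sum2=176
  after byte 2 (0xBA): sum1=159, sum2=80
  after byte 3 (0x84): sum1=36, sum2=116
  after byte 4 (0xD7): sum1=251, sum2=112
Checksum = sum2·256 + sum1 = 112·256 + 251 = 28923 = 0x70FB.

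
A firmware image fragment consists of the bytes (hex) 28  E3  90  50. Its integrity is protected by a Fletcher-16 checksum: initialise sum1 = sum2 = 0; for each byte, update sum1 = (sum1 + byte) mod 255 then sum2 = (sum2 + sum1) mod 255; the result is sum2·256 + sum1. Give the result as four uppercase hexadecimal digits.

BDEC

Running sums (mod 255):
  after byte 0 (28): sum1=40, sum2=40
  after byte 1 (E3): sum1=12, sum2=52
  after byte 2 (90): sum1=156, sum2=208
  after byte 3 (50): sum1=236, sum2=189
Checksum = sum2·256 + sum1 = 189·256 + 236 = 48620 = 0xBDEC.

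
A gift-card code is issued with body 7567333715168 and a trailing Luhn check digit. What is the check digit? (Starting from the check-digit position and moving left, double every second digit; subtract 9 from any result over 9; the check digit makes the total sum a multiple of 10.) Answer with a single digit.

Partial digits right→left: 8 6 1 5 1 7 3 3 3 7 6 5 7
Double every second digit counting from the check-digit position (so the 1st, 3rd, 5th, ... of the partial from the right).
  doubled (with −9 where >9): 7 2 2 6 6 3 5 → sum 31
  kept as-is: 6 5 7 3 7 5 → sum 33
Total = 31 + 33 = 64.
Check digit = (10 − (64 mod 10)) mod 10 = 6.

6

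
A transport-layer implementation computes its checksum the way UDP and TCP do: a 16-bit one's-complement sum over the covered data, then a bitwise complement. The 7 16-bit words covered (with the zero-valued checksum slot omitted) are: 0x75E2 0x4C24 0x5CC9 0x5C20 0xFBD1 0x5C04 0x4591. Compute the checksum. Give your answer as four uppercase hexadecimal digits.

One's-complement addition (fold any carry out of bit 15 back into bit 0):
  0x75E2 + 0x4C24 = 0x0C206
  0xC206 + 0x5CC9 = 0x11ECF → wrap carry → 0x1ED0
  0x1ED0 + 0x5C20 = 0x07AF0
  0x7AF0 + 0xFBD1 = 0x176C1 → wrap carry → 0x76C2
  0x76C2 + 0x5C04 = 0x0D2C6
  0xD2C6 + 0x4591 = 0x11857 → wrap carry → 0x1858
One's-complement sum = 0x1858.
Checksum = ~0x1858 & 0xFFFF = 0xE7A7.

E7A7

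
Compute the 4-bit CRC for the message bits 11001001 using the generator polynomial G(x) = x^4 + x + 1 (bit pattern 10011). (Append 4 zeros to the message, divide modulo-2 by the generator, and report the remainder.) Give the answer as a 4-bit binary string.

0001

Append 4 zeros: 110010010000. Divide by 10011 (XOR where the leading bit is 1):
  pos 0: 11001 XOR 10011 = 01010
  pos 1: 10100 XOR 10011 = 00111
  pos 3: 11101 XOR 10011 = 01110
  pos 4: 11100 XOR 10011 = 01111
  pos 5: 11110 XOR 10011 = 01101
  pos 6: 11010 XOR 10011 = 01001
  pos 7: 10010 XOR 10011 = 00001
Remainder (last 4 bits) = 0001. This is the CRC / FCS.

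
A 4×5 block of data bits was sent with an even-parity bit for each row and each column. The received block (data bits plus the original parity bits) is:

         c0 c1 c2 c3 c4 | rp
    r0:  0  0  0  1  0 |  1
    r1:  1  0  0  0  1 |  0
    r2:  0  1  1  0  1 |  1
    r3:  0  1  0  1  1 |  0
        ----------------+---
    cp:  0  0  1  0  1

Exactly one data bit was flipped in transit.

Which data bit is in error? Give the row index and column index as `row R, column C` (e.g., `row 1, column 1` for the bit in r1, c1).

row 3, column 0

Recompute each row's even parity and compare to rp:
  r0: data parity 1, sent rp 1 → ok
  r1: data parity 0, sent rp 0 → ok
  r2: data parity 1, sent rp 1 → ok
  r3: data parity 1, sent rp 0 → mismatch
Recompute each column's even parity and compare to cp:
  c0: data parity 1, sent cp 0 → mismatch
  c1: data parity 0, sent cp 0 → ok
  c2: data parity 1, sent cp 1 → ok
  c3: data parity 0, sent cp 0 → ok
  c4: data parity 1, sent cp 1 → ok
Exactly one row (r3) and one column (c0) fail → the flipped bit is at their intersection.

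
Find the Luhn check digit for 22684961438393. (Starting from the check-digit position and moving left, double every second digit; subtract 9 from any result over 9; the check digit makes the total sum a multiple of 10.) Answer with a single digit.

1

Partial digits right→left: 3 9 3 8 3 4 1 6 9 4 8 6 2 2
Double every second digit counting from the check-digit position (so the 1st, 3rd, 5th, ... of the partial from the right).
  doubled (with −9 where >9): 6 6 6 2 9 7 4 → sum 40
  kept as-is: 9 8 4 6 4 6 2 → sum 39
Total = 40 + 39 = 79.
Check digit = (10 − (79 mod 10)) mod 10 = 1.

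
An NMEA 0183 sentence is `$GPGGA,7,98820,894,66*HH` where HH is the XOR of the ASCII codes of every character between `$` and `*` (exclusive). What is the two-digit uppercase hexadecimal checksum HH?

XOR the ASCII codes of the payload characters:
  'G' = 0x47 → acc = 0x47
  'P' = 0x50 → acc = 0x17
  'G' = 0x47 → acc = 0x50
  'G' = 0x47 → acc = 0x17
  'A' = 0x41 → acc = 0x56
  ',' = 0x2C → acc = 0x7A
  '7' = 0x37 → acc = 0x4D
  ',' = 0x2C → acc = 0x61
  '9' = 0x39 → acc = 0x58
  '8' = 0x38 → acc = 0x60
  '8' = 0x38 → acc = 0x58
  '2' = 0x32 → acc = 0x6A
  '0' = 0x30 → acc = 0x5A
  ',' = 0x2C → acc = 0x76
  '8' = 0x38 → acc = 0x4E
  '9' = 0x39 → acc = 0x77
  '4' = 0x34 → acc = 0x43
  ',' = 0x2C → acc = 0x6F
  '6' = 0x36 → acc = 0x59
  '6' = 0x36 → acc = 0x6F
Checksum = 0x6F.

6F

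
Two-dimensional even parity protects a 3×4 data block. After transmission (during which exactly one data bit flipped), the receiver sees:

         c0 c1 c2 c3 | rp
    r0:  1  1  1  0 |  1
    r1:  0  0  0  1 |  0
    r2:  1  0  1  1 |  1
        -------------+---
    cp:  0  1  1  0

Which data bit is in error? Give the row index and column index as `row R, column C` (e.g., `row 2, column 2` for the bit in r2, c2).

row 1, column 2

Recompute each row's even parity and compare to rp:
  r0: data parity 1, sent rp 1 → ok
  r1: data parity 1, sent rp 0 → mismatch
  r2: data parity 1, sent rp 1 → ok
Recompute each column's even parity and compare to cp:
  c0: data parity 0, sent cp 0 → ok
  c1: data parity 1, sent cp 1 → ok
  c2: data parity 0, sent cp 1 → mismatch
  c3: data parity 0, sent cp 0 → ok
Exactly one row (r1) and one column (c2) fail → the flipped bit is at their intersection.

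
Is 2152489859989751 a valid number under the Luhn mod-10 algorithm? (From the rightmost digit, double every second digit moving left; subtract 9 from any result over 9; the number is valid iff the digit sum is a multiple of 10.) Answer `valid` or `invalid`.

From the right, keep odd positions and double even positions (subtract 9 from any doubled value over 9):
  doubled (positions 2,4,...): 1 9 9 1 9 8 1 4 → sum 42
  kept (positions 1,3,...): 1 7 8 9 8 8 2 1 → sum 44
Total = 86.
86 mod 10 = 6, so the number is invalid.

invalid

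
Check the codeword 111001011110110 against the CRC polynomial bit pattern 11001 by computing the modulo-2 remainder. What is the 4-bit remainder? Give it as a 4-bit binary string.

0000

Modulo-2 division of 111001011110110 by 11001:
  pos 0: 11100 XOR 11001 = 00101
  pos 2: 10110 XOR 11001 = 01111
  pos 3: 11111 XOR 11001 = 00110
  pos 5: 11011 XOR 11001 = 00010
  pos 8: 10101 XOR 11001 = 01100
  pos 9: 11001 XOR 11001 = 00000
Remainder = 0000 (zero — the frame passes the CRC check).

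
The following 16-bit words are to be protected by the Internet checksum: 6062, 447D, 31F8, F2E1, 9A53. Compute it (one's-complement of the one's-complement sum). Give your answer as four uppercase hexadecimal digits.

9BF2

One's-complement addition (fold any carry out of bit 15 back into bit 0):
  0x6062 + 0x447D = 0x0A4DF
  0xA4DF + 0x31F8 = 0x0D6D7
  0xD6D7 + 0xF2E1 = 0x1C9B8 → wrap carry → 0xC9B9
  0xC9B9 + 0x9A53 = 0x1640C → wrap carry → 0x640D
One's-complement sum = 0x640D.
Checksum = ~0x640D & 0xFFFF = 0x9BF2.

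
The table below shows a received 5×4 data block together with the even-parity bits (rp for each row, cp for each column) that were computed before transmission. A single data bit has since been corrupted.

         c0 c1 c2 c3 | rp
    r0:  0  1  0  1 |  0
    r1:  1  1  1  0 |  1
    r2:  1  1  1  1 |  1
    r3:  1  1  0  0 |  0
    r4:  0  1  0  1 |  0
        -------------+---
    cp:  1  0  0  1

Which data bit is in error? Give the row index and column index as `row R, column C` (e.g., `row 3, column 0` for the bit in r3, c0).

row 2, column 1

Recompute each row's even parity and compare to rp:
  r0: data parity 0, sent rp 0 → ok
  r1: data parity 1, sent rp 1 → ok
  r2: data parity 0, sent rp 1 → mismatch
  r3: data parity 0, sent rp 0 → ok
  r4: data parity 0, sent rp 0 → ok
Recompute each column's even parity and compare to cp:
  c0: data parity 1, sent cp 1 → ok
  c1: data parity 1, sent cp 0 → mismatch
  c2: data parity 0, sent cp 0 → ok
  c3: data parity 1, sent cp 1 → ok
Exactly one row (r2) and one column (c1) fail → the flipped bit is at their intersection.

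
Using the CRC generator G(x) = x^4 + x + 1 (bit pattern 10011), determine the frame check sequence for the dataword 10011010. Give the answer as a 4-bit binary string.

Append 4 zeros: 100110100000. Divide by 10011 (XOR where the leading bit is 1):
  pos 0: 10011 XOR 10011 = 00000
  pos 6: 10000 XOR 10011 = 00011
Remainder (last 4 bits) = 0110. This is the CRC / FCS.

0110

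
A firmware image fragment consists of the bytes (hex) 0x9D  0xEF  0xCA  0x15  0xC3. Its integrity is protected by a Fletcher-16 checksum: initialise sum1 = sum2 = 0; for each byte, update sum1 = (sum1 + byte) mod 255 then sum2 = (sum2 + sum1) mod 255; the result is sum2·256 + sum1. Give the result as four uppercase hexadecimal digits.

Running sums (mod 255):
  after byte 0 (0x9D): sum1=157, sum2=157
  after byte 1 (0xEF): sum1=141, sum2=43
  after byte 2 (0xCA): sum1=88, sum2=131
  after byte 3 (0x15): sum1=109, sum2=240
  after byte 4 (0xC3): sum1=49, sum2=34
Checksum = sum2·256 + sum1 = 34·256 + 49 = 8753 = 0x2231.

2231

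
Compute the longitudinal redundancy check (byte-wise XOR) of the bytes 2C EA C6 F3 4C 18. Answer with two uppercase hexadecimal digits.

XOR the bytes together:
  start with 0x2C
  0x2C ⊕ 0xEA = 0xC6
  0xC6 ⊕ 0xC6 = 0x00
  0x00 ⊕ 0xF3 = 0xF3
  0xF3 ⊕ 0x4C = 0xBF
  0xBF ⊕ 0x18 = 0xA7

A7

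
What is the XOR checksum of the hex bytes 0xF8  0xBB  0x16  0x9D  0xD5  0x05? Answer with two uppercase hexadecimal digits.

18

XOR the bytes together:
  start with 0xF8
  0xF8 ⊕ 0xBB = 0x43
  0x43 ⊕ 0x16 = 0x55
  0x55 ⊕ 0x9D = 0xC8
  0xC8 ⊕ 0xD5 = 0x1D
  0x1D ⊕ 0x05 = 0x18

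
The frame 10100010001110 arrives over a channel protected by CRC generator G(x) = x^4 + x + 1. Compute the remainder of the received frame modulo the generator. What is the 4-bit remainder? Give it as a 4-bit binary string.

Modulo-2 division of 10100010001110 by 10011:
  pos 0: 10100 XOR 10011 = 00111
  pos 2: 11101 XOR 10011 = 01110
  pos 3: 11100 XOR 10011 = 01111
  pos 4: 11110 XOR 10011 = 01101
  pos 5: 11010 XOR 10011 = 01001
  pos 6: 10011 XOR 10011 = 00000
Remainder = 0110 (nonzero — an error is detected).

0110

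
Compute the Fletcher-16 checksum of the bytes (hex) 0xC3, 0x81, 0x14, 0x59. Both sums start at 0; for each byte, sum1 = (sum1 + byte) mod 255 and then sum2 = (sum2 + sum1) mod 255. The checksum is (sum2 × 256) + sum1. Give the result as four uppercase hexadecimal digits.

15B2

Running sums (mod 255):
  after byte 0 (0xC3): sum1=195, sum2=195
  after byte 1 (0x81): sum1=69, sum2=9
  after byte 2 (0x14): sum1=89, sum2=98
  after byte 3 (0x59): sum1=178, sum2=21
Checksum = sum2·256 + sum1 = 21·256 + 178 = 5554 = 0x15B2.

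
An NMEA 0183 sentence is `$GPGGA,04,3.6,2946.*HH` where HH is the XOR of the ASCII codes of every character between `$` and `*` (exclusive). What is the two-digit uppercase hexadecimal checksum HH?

XOR the ASCII codes of the payload characters:
  'G' = 0x47 → acc = 0x47
  'P' = 0x50 → acc = 0x17
  'G' = 0x47 → acc = 0x50
  'G' = 0x47 → acc = 0x17
  'A' = 0x41 → acc = 0x56
  ',' = 0x2C → acc = 0x7A
  '0' = 0x30 → acc = 0x4A
  '4' = 0x34 → acc = 0x7E
  ',' = 0x2C → acc = 0x52
  '3' = 0x33 → acc = 0x61
  '.' = 0x2E → acc = 0x4F
  '6' = 0x36 → acc = 0x79
  ',' = 0x2C → acc = 0x55
  '2' = 0x32 → acc = 0x67
  '9' = 0x39 → acc = 0x5E
  '4' = 0x34 → acc = 0x6A
  '6' = 0x36 → acc = 0x5C
  '.' = 0x2E → acc = 0x72
Checksum = 0x72.

72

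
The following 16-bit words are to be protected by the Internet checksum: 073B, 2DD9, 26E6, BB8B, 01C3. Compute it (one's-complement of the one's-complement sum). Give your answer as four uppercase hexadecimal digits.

E6B6

One's-complement addition (fold any carry out of bit 15 back into bit 0):
  0x073B + 0x2DD9 = 0x03514
  0x3514 + 0x26E6 = 0x05BFA
  0x5BFA + 0xBB8B = 0x11785 → wrap carry → 0x1786
  0x1786 + 0x01C3 = 0x01949
One's-complement sum = 0x1949.
Checksum = ~0x1949 & 0xFFFF = 0xE6B6.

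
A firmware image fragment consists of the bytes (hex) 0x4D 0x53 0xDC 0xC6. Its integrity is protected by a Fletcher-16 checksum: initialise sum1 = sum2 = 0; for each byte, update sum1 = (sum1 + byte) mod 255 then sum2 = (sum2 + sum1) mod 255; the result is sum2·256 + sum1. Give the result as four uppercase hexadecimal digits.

Running sums (mod 255):
  after byte 0 (0x4D): sum1=77, sum2=77
  after byte 1 (0x53): sum1=160, sum2=237
  after byte 2 (0xDC): sum1=125, sum2=107
  after byte 3 (0xC6): sum1=68, sum2=175
Checksum = sum2·256 + sum1 = 175·256 + 68 = 44868 = 0xAF44.

AF44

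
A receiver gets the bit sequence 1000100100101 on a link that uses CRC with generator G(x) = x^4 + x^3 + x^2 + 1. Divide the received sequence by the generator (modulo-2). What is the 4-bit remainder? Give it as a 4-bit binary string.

0111

Modulo-2 division of 1000100100101 by 11101:
  pos 0: 10001 XOR 11101 = 01100
  pos 1: 11000 XOR 11101 = 00101
  pos 3: 10101 XOR 11101 = 01000
  pos 4: 10000 XOR 11101 = 01101
  pos 5: 11010 XOR 11101 = 00111
  pos 7: 11110 XOR 11101 = 00011
Remainder = 0111 (nonzero — an error is detected).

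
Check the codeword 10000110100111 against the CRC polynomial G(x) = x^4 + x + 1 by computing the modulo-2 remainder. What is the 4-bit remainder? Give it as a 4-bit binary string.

Modulo-2 division of 10000110100111 by 10011:
  pos 0: 10000 XOR 10011 = 00011
  pos 3: 11110 XOR 10011 = 01101
  pos 4: 11011 XOR 10011 = 01000
  pos 5: 10000 XOR 10011 = 00011
  pos 8: 11011 XOR 10011 = 01000
  pos 9: 10001 XOR 10011 = 00010
Remainder = 0010 (nonzero — an error is detected).

0010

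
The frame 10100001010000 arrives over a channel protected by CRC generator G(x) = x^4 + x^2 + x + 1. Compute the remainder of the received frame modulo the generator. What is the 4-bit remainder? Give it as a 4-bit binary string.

Modulo-2 division of 10100001010000 by 10111:
  pos 0: 10100 XOR 10111 = 00011
  pos 3: 11001 XOR 10111 = 01110
  pos 4: 11100 XOR 10111 = 01011
  pos 5: 10111 XOR 10111 = 00000
Remainder = 0000 (zero — the frame passes the CRC check).

0000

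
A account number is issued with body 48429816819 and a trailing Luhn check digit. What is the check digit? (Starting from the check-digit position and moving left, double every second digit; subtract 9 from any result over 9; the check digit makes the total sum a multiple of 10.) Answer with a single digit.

2

Partial digits right→left: 9 1 8 6 1 8 9 2 4 8 4
Double every second digit counting from the check-digit position (so the 1st, 3rd, 5th, ... of the partial from the right).
  doubled (with −9 where >9): 9 7 2 9 8 8 → sum 43
  kept as-is: 1 6 8 2 8 → sum 25
Total = 43 + 25 = 68.
Check digit = (10 − (68 mod 10)) mod 10 = 2.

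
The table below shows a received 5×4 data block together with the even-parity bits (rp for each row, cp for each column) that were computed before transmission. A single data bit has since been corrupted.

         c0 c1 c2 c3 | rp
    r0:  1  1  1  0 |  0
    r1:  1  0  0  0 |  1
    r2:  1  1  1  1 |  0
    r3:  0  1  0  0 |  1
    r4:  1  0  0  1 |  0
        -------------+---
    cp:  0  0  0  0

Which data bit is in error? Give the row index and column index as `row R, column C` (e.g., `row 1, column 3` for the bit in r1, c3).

row 0, column 1

Recompute each row's even parity and compare to rp:
  r0: data parity 1, sent rp 0 → mismatch
  r1: data parity 1, sent rp 1 → ok
  r2: data parity 0, sent rp 0 → ok
  r3: data parity 1, sent rp 1 → ok
  r4: data parity 0, sent rp 0 → ok
Recompute each column's even parity and compare to cp:
  c0: data parity 0, sent cp 0 → ok
  c1: data parity 1, sent cp 0 → mismatch
  c2: data parity 0, sent cp 0 → ok
  c3: data parity 0, sent cp 0 → ok
Exactly one row (r0) and one column (c1) fail → the flipped bit is at their intersection.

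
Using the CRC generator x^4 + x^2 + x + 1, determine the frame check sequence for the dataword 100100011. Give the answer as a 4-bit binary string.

Append 4 zeros: 1001000110000. Divide by 10111 (XOR where the leading bit is 1):
  pos 0: 10010 XOR 10111 = 00101
  pos 2: 10100 XOR 10111 = 00011
  pos 5: 11110 XOR 10111 = 01001
  pos 6: 10010 XOR 10111 = 00101
  pos 8: 10100 XOR 10111 = 00011
Remainder (last 4 bits) = 0011. This is the CRC / FCS.

0011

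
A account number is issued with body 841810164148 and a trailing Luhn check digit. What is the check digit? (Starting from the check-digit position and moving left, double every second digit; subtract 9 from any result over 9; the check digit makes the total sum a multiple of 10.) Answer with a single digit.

4

Partial digits right→left: 8 4 1 4 6 1 0 1 8 1 4 8
Double every second digit counting from the check-digit position (so the 1st, 3rd, 5th, ... of the partial from the right).
  doubled (with −9 where >9): 7 2 3 0 7 8 → sum 27
  kept as-is: 4 4 1 1 1 8 → sum 19
Total = 27 + 19 = 46.
Check digit = (10 − (46 mod 10)) mod 10 = 4.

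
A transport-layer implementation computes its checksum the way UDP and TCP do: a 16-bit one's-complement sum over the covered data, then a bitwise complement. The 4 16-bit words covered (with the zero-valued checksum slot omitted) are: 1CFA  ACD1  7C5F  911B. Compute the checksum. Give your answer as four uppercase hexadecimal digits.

28B9

One's-complement addition (fold any carry out of bit 15 back into bit 0):
  0x1CFA + 0xACD1 = 0x0C9CB
  0xC9CB + 0x7C5F = 0x1462A → wrap carry → 0x462B
  0x462B + 0x911B = 0x0D746
One's-complement sum = 0xD746.
Checksum = ~0xD746 & 0xFFFF = 0x28B9.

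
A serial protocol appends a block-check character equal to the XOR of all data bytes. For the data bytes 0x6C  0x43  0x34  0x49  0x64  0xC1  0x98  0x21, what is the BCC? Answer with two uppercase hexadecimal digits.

XOR the bytes together:
  start with 0x6C
  0x6C ⊕ 0x43 = 0x2F
  0x2F ⊕ 0x34 = 0x1B
  0x1B ⊕ 0x49 = 0x52
  0x52 ⊕ 0x64 = 0x36
  0x36 ⊕ 0xC1 = 0xF7
  0xF7 ⊕ 0x98 = 0x6F
  0x6F ⊕ 0x21 = 0x4E

4E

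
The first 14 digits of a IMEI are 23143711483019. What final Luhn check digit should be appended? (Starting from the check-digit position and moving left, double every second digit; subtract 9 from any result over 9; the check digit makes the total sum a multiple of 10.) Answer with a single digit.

Partial digits right→left: 9 1 0 3 8 4 1 1 7 3 4 1 3 2
Double every second digit counting from the check-digit position (so the 1st, 3rd, 5th, ... of the partial from the right).
  doubled (with −9 where >9): 9 0 7 2 5 8 6 → sum 37
  kept as-is: 1 3 4 1 3 1 2 → sum 15
Total = 37 + 15 = 52.
Check digit = (10 − (52 mod 10)) mod 10 = 8.

8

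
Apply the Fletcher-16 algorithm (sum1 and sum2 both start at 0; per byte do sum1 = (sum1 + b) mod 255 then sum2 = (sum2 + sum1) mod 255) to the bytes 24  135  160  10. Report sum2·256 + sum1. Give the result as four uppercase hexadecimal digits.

Running sums (mod 255):
  after byte 0 (24): sum1=24, sum2=24
  after byte 1 (135): sum1=159, sum2=183
  after byte 2 (160): sum1=64, sum2=247
  after byte 3 (10): sum1=74, sum2=66
Checksum = sum2·256 + sum1 = 66·256 + 74 = 16970 = 0x424A.

424A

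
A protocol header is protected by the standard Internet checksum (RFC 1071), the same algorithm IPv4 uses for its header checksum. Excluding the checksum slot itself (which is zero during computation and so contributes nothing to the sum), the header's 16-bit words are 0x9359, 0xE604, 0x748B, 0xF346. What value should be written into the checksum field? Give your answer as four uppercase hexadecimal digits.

One's-complement addition (fold any carry out of bit 15 back into bit 0):
  0x9359 + 0xE604 = 0x1795D → wrap carry → 0x795E
  0x795E + 0x748B = 0x0EDE9
  0xEDE9 + 0xF346 = 0x1E12F → wrap carry → 0xE130
One's-complement sum = 0xE130.
Checksum = ~0xE130 & 0xFFFF = 0x1ECF.

1ECF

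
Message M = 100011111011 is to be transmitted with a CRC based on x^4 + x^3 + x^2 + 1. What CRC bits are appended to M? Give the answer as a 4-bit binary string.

1010

Append 4 zeros: 1000111110110000. Divide by 11101 (XOR where the leading bit is 1):
  pos 0: 10001 XOR 11101 = 01100
  pos 1: 11001 XOR 11101 = 00100
  pos 3: 10011 XOR 11101 = 01110
  pos 4: 11101 XOR 11101 = 00000
  pos 10: 11000 XOR 11101 = 00101
Remainder (last 4 bits) = 1010. This is the CRC / FCS.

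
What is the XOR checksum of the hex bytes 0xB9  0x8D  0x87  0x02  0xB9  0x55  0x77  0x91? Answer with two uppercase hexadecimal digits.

BB

XOR the bytes together:
  start with 0xB9
  0xB9 ⊕ 0x8D = 0x34
  0x34 ⊕ 0x87 = 0xB3
  0xB3 ⊕ 0x02 = 0xB1
  0xB1 ⊕ 0xB9 = 0x08
  0x08 ⊕ 0x55 = 0x5D
  0x5D ⊕ 0x77 = 0x2A
  0x2A ⊕ 0x91 = 0xBB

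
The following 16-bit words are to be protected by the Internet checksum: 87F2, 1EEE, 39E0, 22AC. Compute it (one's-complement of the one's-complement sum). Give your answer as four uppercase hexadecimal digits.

One's-complement addition (fold any carry out of bit 15 back into bit 0):
  0x87F2 + 0x1EEE = 0x0A6E0
  0xA6E0 + 0x39E0 = 0x0E0C0
  0xE0C0 + 0x22AC = 0x1036C → wrap carry → 0x036D
One's-complement sum = 0x036D.
Checksum = ~0x036D & 0xFFFF = 0xFC92.

FC92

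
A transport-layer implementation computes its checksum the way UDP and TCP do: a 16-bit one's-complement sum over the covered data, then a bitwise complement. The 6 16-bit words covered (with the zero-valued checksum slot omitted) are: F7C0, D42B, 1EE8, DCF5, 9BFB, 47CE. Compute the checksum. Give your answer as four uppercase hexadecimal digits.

546B

One's-complement addition (fold any carry out of bit 15 back into bit 0):
  0xF7C0 + 0xD42B = 0x1CBEB → wrap carry → 0xCBEC
  0xCBEC + 0x1EE8 = 0x0EAD4
  0xEAD4 + 0xDCF5 = 0x1C7C9 → wrap carry → 0xC7CA
  0xC7CA + 0x9BFB = 0x163C5 → wrap carry → 0x63C6
  0x63C6 + 0x47CE = 0x0AB94
One's-complement sum = 0xAB94.
Checksum = ~0xAB94 & 0xFFFF = 0x546B.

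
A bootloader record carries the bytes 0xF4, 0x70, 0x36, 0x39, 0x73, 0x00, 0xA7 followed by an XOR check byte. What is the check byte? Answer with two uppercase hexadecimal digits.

XOR the bytes together:
  start with 0xF4
  0xF4 ⊕ 0x70 = 0x84
  0x84 ⊕ 0x36 = 0xB2
  0xB2 ⊕ 0x39 = 0x8B
  0x8B ⊕ 0x73 = 0xF8
  0xF8 ⊕ 0x00 = 0xF8
  0xF8 ⊕ 0xA7 = 0x5F

5F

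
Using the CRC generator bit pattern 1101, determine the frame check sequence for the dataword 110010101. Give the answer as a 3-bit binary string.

Append 3 zeros: 110010101000. Divide by 1101 (XOR where the leading bit is 1):
  pos 0: 1100 XOR 1101 = 0001
  pos 3: 1101 XOR 1101 = 0000
  pos 8: 1000 XOR 1101 = 0101
Remainder (last 3 bits) = 101. This is the CRC / FCS.

101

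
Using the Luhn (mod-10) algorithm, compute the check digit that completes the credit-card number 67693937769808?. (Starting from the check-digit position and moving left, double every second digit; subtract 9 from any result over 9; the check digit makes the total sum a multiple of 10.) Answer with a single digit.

1

Partial digits right→left: 8 0 8 9 6 7 7 3 9 3 9 6 7 6
Double every second digit counting from the check-digit position (so the 1st, 3rd, 5th, ... of the partial from the right).
  doubled (with −9 where >9): 7 7 3 5 9 9 5 → sum 45
  kept as-is: 0 9 7 3 3 6 6 → sum 34
Total = 45 + 34 = 79.
Check digit = (10 − (79 mod 10)) mod 10 = 1.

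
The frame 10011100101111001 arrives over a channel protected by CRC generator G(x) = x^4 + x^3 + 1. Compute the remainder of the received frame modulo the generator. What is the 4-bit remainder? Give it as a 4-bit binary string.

0000

Modulo-2 division of 10011100101111001 by 11001:
  pos 0: 10011 XOR 11001 = 01010
  pos 1: 10101 XOR 11001 = 01100
  pos 2: 11000 XOR 11001 = 00001
  pos 6: 10101 XOR 11001 = 01100
  pos 7: 11001 XOR 11001 = 00000
  pos 12: 11001 XOR 11001 = 00000
Remainder = 0000 (zero — the frame passes the CRC check).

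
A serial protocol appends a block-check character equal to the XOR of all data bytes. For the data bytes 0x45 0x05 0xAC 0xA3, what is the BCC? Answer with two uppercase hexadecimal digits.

XOR the bytes together:
  start with 0x45
  0x45 ⊕ 0x05 = 0x40
  0x40 ⊕ 0xAC = 0xEC
  0xEC ⊕ 0xA3 = 0x4F

4F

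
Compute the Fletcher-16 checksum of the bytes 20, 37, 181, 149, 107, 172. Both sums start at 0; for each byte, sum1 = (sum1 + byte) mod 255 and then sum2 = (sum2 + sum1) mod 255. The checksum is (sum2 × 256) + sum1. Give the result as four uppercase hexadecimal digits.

Running sums (mod 255):
  after byte 0 (20): sum1=20, sum2=20
  after byte 1 (37): sum1=57, sum2=77
  after byte 2 (181): sum1=238, sum2=60
  after byte 3 (149): sum1=132, sum2=192
  after byte 4 (107): sum1=239, sum2=176
  after byte 5 (172): sum1=156, sum2=77
Checksum = sum2·256 + sum1 = 77·256 + 156 = 19868 = 0x4D9C.

4D9C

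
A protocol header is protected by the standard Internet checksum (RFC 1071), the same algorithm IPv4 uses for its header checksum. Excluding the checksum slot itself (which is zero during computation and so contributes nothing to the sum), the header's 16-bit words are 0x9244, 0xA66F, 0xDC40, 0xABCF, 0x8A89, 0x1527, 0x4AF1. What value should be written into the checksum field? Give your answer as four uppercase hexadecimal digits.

One's-complement addition (fold any carry out of bit 15 back into bit 0):
  0x9244 + 0xA66F = 0x138B3 → wrap carry → 0x38B4
  0x38B4 + 0xDC40 = 0x114F4 → wrap carry → 0x14F5
  0x14F5 + 0xABCF = 0x0C0C4
  0xC0C4 + 0x8A89 = 0x14B4D → wrap carry → 0x4B4E
  0x4B4E + 0x1527 = 0x06075
  0x6075 + 0x4AF1 = 0x0AB66
One's-complement sum = 0xAB66.
Checksum = ~0xAB66 & 0xFFFF = 0x5499.

5499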